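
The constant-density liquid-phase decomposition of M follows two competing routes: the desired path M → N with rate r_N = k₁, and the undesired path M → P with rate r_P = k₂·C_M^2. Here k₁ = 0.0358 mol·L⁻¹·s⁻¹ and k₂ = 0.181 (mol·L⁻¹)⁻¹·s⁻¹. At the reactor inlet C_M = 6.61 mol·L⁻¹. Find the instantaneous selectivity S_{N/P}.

0.00453

S_{N/P} = r_N/r_P = (k₁)/(k₂·C_M^2) = (k₁/k₂)·C_M^-2.
= (0.0358) / (0.181×6.610^2) = 0.03580/7.908 = 0.00453.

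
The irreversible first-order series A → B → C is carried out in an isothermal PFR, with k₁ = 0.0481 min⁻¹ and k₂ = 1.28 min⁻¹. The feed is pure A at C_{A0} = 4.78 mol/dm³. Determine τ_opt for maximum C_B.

2.66 min

For first-order series the maximum of C_B occurs at τ_opt = ln(k₂/k₁)/(k₂−k₁).
= ln(1.28/0.0481)/(1.28−0.0481) = ln(26.61)/1.232 = 3.281/1.232 = 2.66 min.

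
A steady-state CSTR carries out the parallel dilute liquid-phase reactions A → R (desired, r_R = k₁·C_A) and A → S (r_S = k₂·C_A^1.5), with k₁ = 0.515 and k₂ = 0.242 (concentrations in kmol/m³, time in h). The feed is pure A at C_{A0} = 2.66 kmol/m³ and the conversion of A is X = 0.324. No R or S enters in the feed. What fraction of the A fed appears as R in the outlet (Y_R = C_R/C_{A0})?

Exit C_A = C_{A0}(1−X) = 2.66×0.676 = 1.798 kmol/m³.
Rates in a CSTR are evaluated at the outlet concentration: r_R = 0.515×1.798 = 0.9261, r_S = 0.242×1.798^1.5 = 0.5835.
Fraction of consumed A going to R: r_R/(r_R+r_S) = 0.6135.
C_R = 0.6135·C_{A0}·X = 0.6135×2.66×0.324 = 0.529 kmol/m³; Y_R = C_R/C_{A0} = 0.199.

0.199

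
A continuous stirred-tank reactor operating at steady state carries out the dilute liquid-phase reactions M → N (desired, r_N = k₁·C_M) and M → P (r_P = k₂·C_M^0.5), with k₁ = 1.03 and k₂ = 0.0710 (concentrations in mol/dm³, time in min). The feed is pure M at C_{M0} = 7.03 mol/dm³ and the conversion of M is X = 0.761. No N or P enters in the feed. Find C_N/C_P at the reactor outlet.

18.8

Exit C_M = C_{M0}(1−X) = 7.03×0.239 = 1.680 mol/dm³.
In a CSTR the entire volume is at exit conditions, so r_N = 1.03×1.680 = 1.731 and r_P = 0.0710×1.680^0.5 = 0.09203.
Overall selectivity = C_N/C_P = r_Nτ/(r_Pτ) = r_N/r_P = 18.8.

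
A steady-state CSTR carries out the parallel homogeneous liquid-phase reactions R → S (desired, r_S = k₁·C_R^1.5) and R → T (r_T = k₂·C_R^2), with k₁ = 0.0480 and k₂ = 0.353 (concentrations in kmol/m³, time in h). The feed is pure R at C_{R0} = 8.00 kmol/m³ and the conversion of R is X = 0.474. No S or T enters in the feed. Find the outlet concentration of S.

Exit C_R = C_{R0}(1−X) = 8.00×0.526 = 4.208 kmol/m³.
A CSTR operates uniformly at the exit composition, giving r_S = 0.4143 and r_T = 6.251 (each k·C_R^n at C_R = 4.208).
Fraction of consumed R going to S: r_S/(r_S+r_T) = 0.06217.
C_S = 0.06217·C_{R0}·X = 0.06217×8.00×0.474 = 0.236 kmol/m³.

0.236 kmol/m³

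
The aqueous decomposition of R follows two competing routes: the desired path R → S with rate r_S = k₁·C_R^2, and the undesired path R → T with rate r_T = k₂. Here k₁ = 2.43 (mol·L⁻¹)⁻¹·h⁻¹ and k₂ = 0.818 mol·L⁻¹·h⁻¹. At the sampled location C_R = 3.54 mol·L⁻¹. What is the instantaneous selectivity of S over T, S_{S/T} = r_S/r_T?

S_{S/T} = r_S/r_T = (k₁·C_R^2)/(k₂) = (k₁/k₂)·C_R^2.
= (2.43×3.540^2) / (0.818) = 30.45/0.8180 = 37.2.
Since the desired path is higher order in R, keeping C_R high (PFR or concentrated feed) favours S.

37.2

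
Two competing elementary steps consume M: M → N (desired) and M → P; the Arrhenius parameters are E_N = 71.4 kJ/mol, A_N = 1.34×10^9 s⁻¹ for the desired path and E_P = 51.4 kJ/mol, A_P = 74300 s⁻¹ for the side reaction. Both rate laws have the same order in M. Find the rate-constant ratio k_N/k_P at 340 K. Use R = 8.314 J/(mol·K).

15.3

With equal orders, S_{N/P} = k_N/k_P = (A_N/A_P)·exp[(E_P−E_N)/(RT)].
(E_P−E_N)/(RT) = (51.4−71.4)×10³/(8.314×340) = -20000/2827 = -7.075.
k_N/k_P = (1.34×10^9/74300)·exp(-7.075) = 18035 × 8.458×10^-4 = 15.3.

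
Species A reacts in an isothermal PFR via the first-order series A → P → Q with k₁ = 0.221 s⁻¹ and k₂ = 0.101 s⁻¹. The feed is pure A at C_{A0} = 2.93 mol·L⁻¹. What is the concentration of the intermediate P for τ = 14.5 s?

1.03 mol·L⁻¹

For first-order series with pure A initially, C_P(τ) = k₁C_{A0}/(k₂−k₁)·(e^(−k₁τ) − e^(−k₂τ)).
e^(−k₁τ) = e^(−0.221×14.5) = e^(−3.204) = 0.04058; e^(−k₂τ) = e^(−1.465) = 0.2312.
C_P = 0.221×2.93/(0.101−0.221) × (0.04058−0.2312) = (-5.396)×(-0.1906) = 1.029 mol·L⁻¹.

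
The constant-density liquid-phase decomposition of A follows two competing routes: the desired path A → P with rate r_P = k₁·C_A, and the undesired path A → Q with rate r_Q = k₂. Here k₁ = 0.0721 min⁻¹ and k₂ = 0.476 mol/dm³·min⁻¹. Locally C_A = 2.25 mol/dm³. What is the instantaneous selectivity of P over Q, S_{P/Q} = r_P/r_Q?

S_{P/Q} = r_P/r_Q = (k₁·C_A)/(k₂) = (k₁/k₂)·C_A.
= (0.0721×2.250) / (0.476) = 0.1622/0.4760 = 0.341.
Since the desired path is higher order in A, keeping C_A high (PFR or concentrated feed) favours P.

0.341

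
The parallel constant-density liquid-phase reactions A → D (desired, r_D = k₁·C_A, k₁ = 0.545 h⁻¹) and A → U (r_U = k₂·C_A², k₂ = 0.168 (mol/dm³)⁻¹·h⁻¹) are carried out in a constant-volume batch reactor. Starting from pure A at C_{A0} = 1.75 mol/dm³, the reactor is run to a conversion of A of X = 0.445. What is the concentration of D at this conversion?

C_A = C_{A0}(1−X) = 0.9712 mol/dm³.
Along a PFR/batch, dC_D/dC_A = −r_D/(r_D+r_U) = −k₁/(k₁+k₂·C_A).
Integrating from C_{A0} to C_A: C_D = (0.545/0.168)·ln[(0.545+0.168·1.75)/(0.545+0.168·0.971)] = 3.244·ln(0.8390/0.7082) = 0.5500 mol/dm³.

0.550 mol/dm³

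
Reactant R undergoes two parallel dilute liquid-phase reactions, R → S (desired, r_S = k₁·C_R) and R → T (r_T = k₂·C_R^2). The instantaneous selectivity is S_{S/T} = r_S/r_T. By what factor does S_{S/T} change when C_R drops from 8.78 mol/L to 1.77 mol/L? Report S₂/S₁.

4.96

S_{S/T} = (k₁/k₂)·C_R⁻¹, so S₂/S₁ = (C_{R,2}/C_{R,1})⁻¹.
= 8.78/1.77 = 4.96.
Selectivity toward S rises as C_R falls — low-concentration operation is favoured.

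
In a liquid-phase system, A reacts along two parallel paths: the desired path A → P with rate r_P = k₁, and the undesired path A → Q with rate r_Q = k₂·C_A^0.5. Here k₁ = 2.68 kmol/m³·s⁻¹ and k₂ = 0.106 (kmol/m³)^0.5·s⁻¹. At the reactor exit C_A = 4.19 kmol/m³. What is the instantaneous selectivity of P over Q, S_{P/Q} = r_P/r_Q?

S_{P/Q} = r_P/r_Q = (k₁)/(k₂·C_A^0.5) = (k₁/k₂)·C_A^-0.5.
= (2.68) / (0.106×4.190^0.5) = 2.680/0.2170 = 12.4.

12.4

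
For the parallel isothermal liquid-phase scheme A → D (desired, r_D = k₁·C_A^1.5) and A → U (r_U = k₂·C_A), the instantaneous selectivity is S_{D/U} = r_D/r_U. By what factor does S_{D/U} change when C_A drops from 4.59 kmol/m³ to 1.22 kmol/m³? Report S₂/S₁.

0.516

S_{D/U} = (k₁/k₂)·C_A^0.5, so S₂/S₁ = (C_{A,2}/C_{A,1})^0.5.
= (1.22/4.59)^0.5 = (0.2658)^0.5 = 0.516.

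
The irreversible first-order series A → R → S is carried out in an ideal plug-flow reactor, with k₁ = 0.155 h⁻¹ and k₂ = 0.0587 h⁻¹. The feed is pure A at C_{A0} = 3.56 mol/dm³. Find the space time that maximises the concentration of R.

10.1 h

For first-order series the maximum of C_R occurs at τ_opt = ln(k₂/k₁)/(k₂−k₁).
= ln(0.0587/0.155)/(0.0587−0.155) = ln(0.3787)/-0.09630 = -0.9710/-0.09630 = 10.1 h.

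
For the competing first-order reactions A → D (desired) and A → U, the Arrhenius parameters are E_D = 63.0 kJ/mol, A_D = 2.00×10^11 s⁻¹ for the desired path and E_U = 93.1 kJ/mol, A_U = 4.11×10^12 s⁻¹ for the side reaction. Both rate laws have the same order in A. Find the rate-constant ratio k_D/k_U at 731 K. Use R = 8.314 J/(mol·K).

6.89

Since both paths have the same order in A, the concentration cancels and S_{D/U} = k_D/k_U = (A_D/A_U)·exp[(E_U−E_D)/(RT)].
(E_U−E_D)/(RT) = (93.1−63.0)×10³/(8.314×731) = 30100/6078 = 4.953.
k_D/k_U = (2.00×10^11/4.11×10^12)·exp(4.953) = 0.04866 × 141.6 = 6.89.
Since E_D < E_U, lowering the temperature improves selectivity toward D.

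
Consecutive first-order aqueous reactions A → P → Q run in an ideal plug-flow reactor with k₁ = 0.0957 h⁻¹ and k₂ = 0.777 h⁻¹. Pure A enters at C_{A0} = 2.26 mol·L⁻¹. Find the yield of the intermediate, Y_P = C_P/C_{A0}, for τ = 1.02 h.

0.0638

The intermediate concentration in a first-order A→B→C sequence is C_P = k₁C_{A0}(e^(−k₁τ) − e^(−k₂τ))/(k₂−k₁).
e^(−k₁τ) = e^(−0.0957×1.02) = e^(−0.09761) = 0.9070; e^(−k₂τ) = e^(−0.7925) = 0.4527.
C_P = 0.0957×2.26/(0.777−0.0957) × (0.9070−0.4527) = 0.3175×0.4543 = 0.1442 mol·L⁻¹.
Y_P = C_P/C_{A0} = 0.1442/2.26 = 0.0638.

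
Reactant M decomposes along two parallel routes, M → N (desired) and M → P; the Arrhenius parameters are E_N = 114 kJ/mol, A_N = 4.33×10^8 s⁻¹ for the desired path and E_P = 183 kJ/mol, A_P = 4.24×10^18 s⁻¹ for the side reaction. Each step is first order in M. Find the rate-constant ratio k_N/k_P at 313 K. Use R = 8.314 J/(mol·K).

k_N/k_P = (A_N/A_P)·exp[−(E_N−E_P)/(RT)] = (A_N/A_P)·exp[(E_P−E_N)/(RT)].
(E_P−E_N)/(RT) = (183−114)×10³/(8.314×313) = 69000/2602 = 26.52.
k_N/k_P = (4.33×10^8/4.24×10^18)·exp(26.52) = 1.021×10^-10 × 3.276×10^11 = 33.5.

33.5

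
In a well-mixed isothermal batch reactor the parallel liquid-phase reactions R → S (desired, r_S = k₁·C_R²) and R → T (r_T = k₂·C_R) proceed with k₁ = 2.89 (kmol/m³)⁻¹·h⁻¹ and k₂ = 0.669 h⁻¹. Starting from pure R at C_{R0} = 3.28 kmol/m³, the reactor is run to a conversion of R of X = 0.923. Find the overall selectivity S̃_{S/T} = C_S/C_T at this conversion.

C_R = C_{R0}(1−X) = 0.2526 kmol/m³.
Along a PFR/batch, dC_T/dC_R = −r_T/(r_S+r_T) = −k₂/(k₂+k₁·C_R).
Integrating from C_{R0} to C_R: C_T = (0.669/2.89)·ln[(0.669+2.89·3.28)/(0.669+2.89·0.253)] = 0.2315·ln(10.15/1.399) = 0.4587 kmol/m³.
Then C_S = (C_{R0}−C_R) − C_T = 3.027 − 0.4587 = 2.569 kmol/m³.
S̃_{S/T} = C_S/C_T = 2.569/0.4587 = 5.60.

5.60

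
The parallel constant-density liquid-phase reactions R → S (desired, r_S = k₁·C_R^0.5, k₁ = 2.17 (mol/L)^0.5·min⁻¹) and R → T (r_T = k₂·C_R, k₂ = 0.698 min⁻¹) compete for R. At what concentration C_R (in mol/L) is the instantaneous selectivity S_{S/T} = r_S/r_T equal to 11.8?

S_{S/T} = (k₁/k₂)·C_R^-0.5 ⇒ C_R = (S·k₂/k₁)^(-2).
= (11.8×0.698/2.17)^(-2) = (3.796)^(-2) = 0.0694 mol/L.

0.0694 mol/L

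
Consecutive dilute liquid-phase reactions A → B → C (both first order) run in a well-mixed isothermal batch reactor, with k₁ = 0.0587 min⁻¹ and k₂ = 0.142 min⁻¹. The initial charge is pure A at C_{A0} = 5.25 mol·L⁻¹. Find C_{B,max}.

1.16 mol·L⁻¹

For a first-order series the maximum intermediate yield is C_{B,max}/C_{A0} = (k₁/k₂)^[k₂/(k₂−k₁)].
= (0.0587/0.142)^(0.142/(0.142−0.0587)) = (0.4134)^(1.705) = 0.2218.
C_{B,max} = 0.2218×5.25 = 1.16 mol·L⁻¹.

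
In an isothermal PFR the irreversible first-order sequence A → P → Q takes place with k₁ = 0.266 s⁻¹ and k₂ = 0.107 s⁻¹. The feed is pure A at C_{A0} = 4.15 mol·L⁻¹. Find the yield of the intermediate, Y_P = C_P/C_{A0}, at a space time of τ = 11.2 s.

0.420

Solving the coupled first-order balances gives C_P(τ) = [k₁/(k₂−k₁)]·C_{A0}·(e^(−k₁τ) − e^(−k₂τ)).
e^(−k₁τ) = e^(−0.266×11.2) = e^(−2.979) = 0.05083; e^(−k₂τ) = e^(−1.198) = 0.3017.
C_P = 0.266×4.15/(0.107−0.266) × (0.05083−0.3017) = (-6.943)×(-0.2508) = 1.742 mol·L⁻¹.
Y_P = C_P/C_{A0} = 1.742/4.15 = 0.420.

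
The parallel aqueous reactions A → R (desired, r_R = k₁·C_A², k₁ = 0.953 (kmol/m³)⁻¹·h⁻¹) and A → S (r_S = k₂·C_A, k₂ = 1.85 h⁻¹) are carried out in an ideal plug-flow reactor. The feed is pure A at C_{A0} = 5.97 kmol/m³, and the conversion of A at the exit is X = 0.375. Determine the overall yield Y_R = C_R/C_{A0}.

0.267

C_A = C_{A0}(1−X) = 3.731 kmol/m³.
Along a PFR/batch, dC_S/dC_A = −r_S/(r_R+r_S) = −k₂/(k₂+k₁·C_A).
Integrating from C_{A0} to C_A: C_S = (1.85/0.953)·ln[(1.85+0.953·5.97)/(1.85+0.953·3.73)] = 1.941·ln(7.539/5.406) = 0.6458 kmol/m³.
Then C_R = (C_{A0}−C_A) − C_S = 2.239 − 0.6458 = 1.593 kmol/m³.
Y_R = C_R/C_{A0} = 1.593/5.97 = 0.267.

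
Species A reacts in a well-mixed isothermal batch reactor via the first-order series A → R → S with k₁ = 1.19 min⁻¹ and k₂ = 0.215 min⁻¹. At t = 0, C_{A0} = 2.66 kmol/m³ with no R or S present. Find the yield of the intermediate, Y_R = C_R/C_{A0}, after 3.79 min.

0.527

Solving the coupled first-order balances gives C_R(t) = [k₁/(k₂−k₁)]·C_{A0}·(e^(−k₁t) − e^(−k₂t)).
e^(−k₁t) = e^(−1.19×3.79) = e^(−4.510) = 0.01100; e^(−k₂t) = e^(−0.8148) = 0.4427.
C_R = 1.19×2.66/(0.215−1.19) × (0.01100−0.4427) = (-3.247)×(-0.4317) = 1.402 kmol/m³.
Y_R = C_R/C_{A0} = 1.402/2.66 = 0.527.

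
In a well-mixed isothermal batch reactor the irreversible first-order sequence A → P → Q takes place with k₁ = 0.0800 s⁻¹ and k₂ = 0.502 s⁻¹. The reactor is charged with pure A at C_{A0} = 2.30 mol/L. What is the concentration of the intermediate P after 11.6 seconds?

0.171 mol/L

For first-order series with pure A initially, C_P(t) = k₁C_{A0}/(k₂−k₁)·(e^(−k₁t) − e^(−k₂t)).
e^(−k₁t) = e^(−0.0800×11.6) = e^(−0.9280) = 0.3953; e^(−k₂t) = e^(−5.823) = 0.002958.
C_P = 0.0800×2.30/(0.502−0.0800) × (0.3953−0.002958) = 0.4360×0.3924 = 0.1711 mol/L.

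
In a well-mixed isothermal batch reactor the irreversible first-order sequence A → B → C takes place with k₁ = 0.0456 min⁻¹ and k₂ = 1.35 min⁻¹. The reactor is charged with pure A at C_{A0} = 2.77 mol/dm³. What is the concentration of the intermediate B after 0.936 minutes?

0.0654 mol/dm³

The intermediate concentration in a first-order A→B→C sequence is C_B = k₁C_{A0}(e^(−k₁t) − e^(−k₂t))/(k₂−k₁).
e^(−k₁t) = e^(−0.0456×0.936) = e^(−0.04268) = 0.9582; e^(−k₂t) = e^(−1.264) = 0.2826.
C_B = 0.0456×2.77/(1.35−0.0456) × (0.9582−0.2826) = 0.09684×0.6756 = 0.06542 mol/dm³.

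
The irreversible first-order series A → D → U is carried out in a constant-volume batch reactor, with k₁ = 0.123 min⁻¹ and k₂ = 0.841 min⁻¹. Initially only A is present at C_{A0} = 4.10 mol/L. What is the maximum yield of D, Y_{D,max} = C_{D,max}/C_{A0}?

0.105

Evaluating C_D at t_opt = ln(k₂/k₁)/(k₂−k₁) gives C_{D,max}/C_{A0} = (k₁/k₂)^[k₂/(k₂−k₁)].
= (0.123/0.841)^(0.841/(0.841−0.123)) = (0.1463)^(1.171) = 0.1052.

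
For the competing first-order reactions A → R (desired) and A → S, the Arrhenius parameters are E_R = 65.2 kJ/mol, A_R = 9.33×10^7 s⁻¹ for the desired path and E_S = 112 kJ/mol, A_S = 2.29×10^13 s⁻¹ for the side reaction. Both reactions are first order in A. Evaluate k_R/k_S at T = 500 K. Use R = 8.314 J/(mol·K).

0.316

Since both paths have the same order in A, the concentration cancels and S_{R/S} = k_R/k_S = (A_R/A_S)·exp[(E_S−E_R)/(RT)].
(E_S−E_R)/(RT) = (112−65.2)×10³/(8.314×500) = 46800/4157 = 11.26.
k_R/k_S = (9.33×10^7/2.29×10^13)·exp(11.26) = 4.074×10^-6 × 77507 = 0.316.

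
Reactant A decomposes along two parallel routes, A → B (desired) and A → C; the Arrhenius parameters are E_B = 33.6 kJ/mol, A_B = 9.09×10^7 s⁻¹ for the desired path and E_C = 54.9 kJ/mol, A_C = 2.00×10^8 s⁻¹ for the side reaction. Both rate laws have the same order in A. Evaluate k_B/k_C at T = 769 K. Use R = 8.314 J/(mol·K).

12.7

Since both paths have the same order in A, the concentration cancels and S_{B/C} = k_B/k_C = (A_B/A_C)·exp[(E_C−E_B)/(RT)].
(E_C−E_B)/(RT) = (54.9−33.6)×10³/(8.314×769) = 21300/6393 = 3.332.
k_B/k_C = (9.09×10^7/2.00×10^8)·exp(3.332) = 0.4545 × 27.98 = 12.7.
Since E_B < E_C, lowering the temperature improves selectivity toward B.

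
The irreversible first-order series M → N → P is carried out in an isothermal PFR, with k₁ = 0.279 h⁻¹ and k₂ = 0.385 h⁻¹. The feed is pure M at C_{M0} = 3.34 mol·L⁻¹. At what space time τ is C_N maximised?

3.04 h

Setting dC_N/dτ = 0 gives τ_opt = ln(k₂/k₁)/(k₂−k₁).
= ln(0.385/0.279)/(0.385−0.279) = ln(1.380)/0.1060 = 0.3220/0.1060 = 3.04 h.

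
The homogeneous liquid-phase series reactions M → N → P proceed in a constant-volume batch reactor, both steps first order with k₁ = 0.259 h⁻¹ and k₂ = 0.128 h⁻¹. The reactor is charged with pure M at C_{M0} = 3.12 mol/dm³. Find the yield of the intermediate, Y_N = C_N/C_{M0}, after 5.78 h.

0.501

The intermediate concentration in a first-order A→B→C sequence is C_N = k₁C_{M0}(e^(−k₁t) − e^(−k₂t))/(k₂−k₁).
e^(−k₁t) = e^(−0.259×5.78) = e^(−1.497) = 0.2238; e^(−k₂t) = e^(−0.7398) = 0.4772.
C_N = 0.259×3.12/(0.128−0.259) × (0.2238−0.4772) = (-6.169)×(-0.2534) = 1.563 mol/dm³.
Y_N = C_N/C_{M0} = 1.563/3.12 = 0.501.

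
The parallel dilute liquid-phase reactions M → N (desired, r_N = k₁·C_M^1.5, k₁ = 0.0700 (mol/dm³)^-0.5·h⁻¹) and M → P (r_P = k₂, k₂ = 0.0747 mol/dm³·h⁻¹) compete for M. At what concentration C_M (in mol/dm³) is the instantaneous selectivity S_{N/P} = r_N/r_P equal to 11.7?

S_{N/P} = (k₁/k₂)·C_M^1.5 ⇒ C_M = (S·k₂/k₁)^(1/1.5).
= (11.7×0.0747/0.0700)^(0.6667) = (12.49)^(0.6667) = 5.38 mol/dm³.

5.38 mol/dm³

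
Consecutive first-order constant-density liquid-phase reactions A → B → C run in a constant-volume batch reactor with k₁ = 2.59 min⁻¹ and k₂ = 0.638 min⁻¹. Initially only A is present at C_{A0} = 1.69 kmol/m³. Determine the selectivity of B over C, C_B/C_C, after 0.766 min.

2.73

For first-order series with pure A initially, C_B(t) = k₁C_{A0}/(k₂−k₁)·(e^(−k₁t) − e^(−k₂t)).
e^(−k₁t) = e^(−2.59×0.766) = e^(−1.984) = 0.1375; e^(−k₂t) = e^(−0.4887) = 0.6134.
C_B = 2.59×1.69/(0.638−2.59) × (0.1375−0.6134) = (-2.242)×(-0.4759) = 1.067 kmol/m³.
C_A = C_{A0}e^(−k₁t) = 0.2324 kmol/m³, so C_C = C_{A0}−C_A−C_B = 0.3905 kmol/m³; C_B/C_C = 2.73.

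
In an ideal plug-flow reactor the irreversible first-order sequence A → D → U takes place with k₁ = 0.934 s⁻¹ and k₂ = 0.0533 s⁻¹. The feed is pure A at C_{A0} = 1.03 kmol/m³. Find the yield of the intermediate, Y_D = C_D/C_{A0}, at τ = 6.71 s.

For first-order series with pure A initially, C_D(τ) = k₁C_{A0}/(k₂−k₁)·(e^(−k₁τ) − e^(−k₂τ)).
e^(−k₁τ) = e^(−0.934×6.71) = e^(−6.267) = 0.001898; e^(−k₂τ) = e^(−0.3576) = 0.6993.
C_D = 0.934×1.03/(0.0533−0.934) × (0.001898−0.6993) = (-1.092)×(-0.6974) = 0.7618 kmol/m³.
Y_D = C_D/C_{A0} = 0.7618/1.03 = 0.740.

0.740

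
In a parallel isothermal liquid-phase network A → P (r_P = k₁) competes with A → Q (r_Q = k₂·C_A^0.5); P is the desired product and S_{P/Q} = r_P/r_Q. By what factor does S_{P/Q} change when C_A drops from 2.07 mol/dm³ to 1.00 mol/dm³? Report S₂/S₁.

1.44

S_{P/Q} = (k₁/k₂)·C_A^-0.5, so S₂/S₁ = (C_{A,2}/C_{A,1})^-0.5.
= (1.00/2.07)^(-0.5) = (0.4831)^(-0.5) = 1.44.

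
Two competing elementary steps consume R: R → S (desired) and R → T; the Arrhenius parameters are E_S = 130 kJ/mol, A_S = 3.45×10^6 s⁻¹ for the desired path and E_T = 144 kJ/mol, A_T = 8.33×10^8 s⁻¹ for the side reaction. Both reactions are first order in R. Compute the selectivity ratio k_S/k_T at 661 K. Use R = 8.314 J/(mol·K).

0.0529

k_S/k_T = (A_S/A_T)·exp[−(E_S−E_T)/(RT)] = (A_S/A_T)·exp[(E_T−E_S)/(RT)].
(E_T−E_S)/(RT) = (144−130)×10³/(8.314×661) = 14000/5496 = 2.548.
k_S/k_T = (3.45×10^6/8.33×10^8)·exp(2.548) = 0.004142 × 12.78 = 0.0529.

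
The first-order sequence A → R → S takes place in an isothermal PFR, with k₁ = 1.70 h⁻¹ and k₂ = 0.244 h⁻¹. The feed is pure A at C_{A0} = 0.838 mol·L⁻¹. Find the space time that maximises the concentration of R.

The intermediate peaks when r₁ = r₂, i.e. k₁e^(−k₁τ) = k₂e^(−k₂τ), giving τ_opt = ln(k₂/k₁)/(k₂−k₁).
= ln(0.244/1.70)/(0.244−1.70) = ln(0.1435)/-1.456 = -1.941/-1.456 = 1.33 h.

1.33 h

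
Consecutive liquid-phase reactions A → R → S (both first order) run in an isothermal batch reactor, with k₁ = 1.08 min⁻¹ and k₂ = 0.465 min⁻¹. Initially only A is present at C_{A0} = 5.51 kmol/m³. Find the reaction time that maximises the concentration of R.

1.37 min

For first-order series the maximum of C_R occurs at t_opt = ln(k₂/k₁)/(k₂−k₁).
= ln(0.465/1.08)/(0.465−1.08) = ln(0.4306)/-0.6150 = -0.8427/-0.6150 = 1.37 min.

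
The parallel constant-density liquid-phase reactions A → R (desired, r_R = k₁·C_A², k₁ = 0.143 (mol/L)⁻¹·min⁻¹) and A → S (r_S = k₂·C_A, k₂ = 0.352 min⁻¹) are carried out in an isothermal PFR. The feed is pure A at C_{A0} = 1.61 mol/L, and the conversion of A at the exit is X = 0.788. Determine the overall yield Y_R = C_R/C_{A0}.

C_A = C_{A0}(1−X) = 0.3413 mol/L.
Along a PFR/batch, dC_S/dC_A = −r_S/(r_R+r_S) = −k₂/(k₂+k₁·C_A).
Integrating from C_{A0} to C_A: C_S = (0.352/0.143)·ln[(0.352+0.143·1.61)/(0.352+0.143·0.341)] = 2.462·ln(0.5822/0.4008) = 0.9191 mol/L.
Then C_R = (C_{A0}−C_A) − C_S = 1.269 − 0.9191 = 0.3496 mol/L.
Y_R = C_R/C_{A0} = 0.3496/1.61 = 0.217.

0.217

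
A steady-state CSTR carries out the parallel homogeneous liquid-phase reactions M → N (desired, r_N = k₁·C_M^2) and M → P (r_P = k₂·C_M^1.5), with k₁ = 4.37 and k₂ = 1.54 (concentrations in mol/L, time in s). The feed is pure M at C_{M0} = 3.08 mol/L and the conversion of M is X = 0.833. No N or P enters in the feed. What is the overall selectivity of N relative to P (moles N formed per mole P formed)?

Exit C_M = C_{M0}(1−X) = 3.08×0.167 = 0.5144 mol/L.
A CSTR operates uniformly at the exit composition, giving r_N = 1.156 and r_P = 0.5681 (each k·C_M^n at C_M = 0.5144).
Overall selectivity = C_N/C_P = r_Nτ/(r_Pτ) = r_N/r_P = 2.04.

2.04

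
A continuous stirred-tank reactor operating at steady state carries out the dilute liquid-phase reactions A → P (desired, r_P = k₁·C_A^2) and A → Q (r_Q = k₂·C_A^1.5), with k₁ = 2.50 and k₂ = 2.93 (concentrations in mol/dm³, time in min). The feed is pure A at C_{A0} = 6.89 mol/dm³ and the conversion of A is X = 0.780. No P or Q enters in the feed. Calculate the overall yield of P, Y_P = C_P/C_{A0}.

0.400

Exit C_A = C_{A0}(1−X) = 6.89×0.220 = 1.516 mol/dm³.
Rates in a CSTR are evaluated at the outlet concentration: r_P = 2.50×1.516^2 = 5.744, r_Q = 2.93×1.516^1.5 = 5.468.
Fraction of consumed A going to P: r_P/(r_P+r_Q) = 0.5123.
C_P = 0.5123·C_{A0}·X = 0.5123×6.89×0.780 = 2.75 mol/dm³; Y_P = C_P/C_{A0} = 0.400.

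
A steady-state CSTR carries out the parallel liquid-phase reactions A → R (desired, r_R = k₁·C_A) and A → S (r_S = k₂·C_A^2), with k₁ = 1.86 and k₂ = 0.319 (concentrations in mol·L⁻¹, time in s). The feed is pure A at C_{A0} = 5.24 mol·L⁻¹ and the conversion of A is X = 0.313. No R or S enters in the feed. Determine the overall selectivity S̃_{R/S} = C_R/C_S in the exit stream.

1.62

Exit C_A = C_{A0}(1−X) = 5.24×0.687 = 3.600 mol·L⁻¹.
In a CSTR the entire volume is at exit conditions, so r_R = 1.86×3.600 = 6.696 and r_S = 0.319×3.600^2 = 4.134.
Overall selectivity = C_R/C_S = r_Rτ/(r_Sτ) = r_R/r_S = 1.62.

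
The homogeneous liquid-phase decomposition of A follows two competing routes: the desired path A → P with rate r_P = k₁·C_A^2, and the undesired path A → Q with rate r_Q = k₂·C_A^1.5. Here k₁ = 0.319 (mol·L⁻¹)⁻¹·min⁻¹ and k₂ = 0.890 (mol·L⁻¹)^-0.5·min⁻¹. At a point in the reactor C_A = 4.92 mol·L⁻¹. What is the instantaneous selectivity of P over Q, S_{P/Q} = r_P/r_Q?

S_{P/Q} = r_P/r_Q = (k₁·C_A^2)/(k₂·C_A^1.5) = (k₁/k₂)·C_A^0.5.
= (0.319×4.920^2) / (0.890×4.920^1.5) = 7.722/9.713 = 0.795.

0.795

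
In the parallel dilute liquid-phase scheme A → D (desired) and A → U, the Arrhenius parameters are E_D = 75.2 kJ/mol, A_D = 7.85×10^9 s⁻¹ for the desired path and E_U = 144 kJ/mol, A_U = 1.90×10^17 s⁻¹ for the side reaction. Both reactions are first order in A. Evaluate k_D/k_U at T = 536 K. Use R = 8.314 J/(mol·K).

0.209

Since both paths have the same order in A, the concentration cancels and S_{D/U} = k_D/k_U = (A_D/A_U)·exp[(E_U−E_D)/(RT)].
(E_U−E_D)/(RT) = (144−75.2)×10³/(8.314×536) = 68800/4456 = 15.44.
k_D/k_U = (7.85×10^9/1.90×10^17)·exp(15.44) = 4.132×10^-8 × 5.070×10^6 = 0.209.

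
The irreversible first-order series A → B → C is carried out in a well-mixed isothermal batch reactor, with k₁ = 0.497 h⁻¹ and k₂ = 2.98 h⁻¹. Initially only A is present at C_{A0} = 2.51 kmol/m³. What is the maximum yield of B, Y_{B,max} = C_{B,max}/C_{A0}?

0.117

At the optimum, C_{B,max}/C_{A0} = (k₁/k₂)^[k₂/(k₂−k₁)].
= (0.497/2.98)^(2.98/(2.98−0.497)) = (0.1668)^(1.200) = 0.1165.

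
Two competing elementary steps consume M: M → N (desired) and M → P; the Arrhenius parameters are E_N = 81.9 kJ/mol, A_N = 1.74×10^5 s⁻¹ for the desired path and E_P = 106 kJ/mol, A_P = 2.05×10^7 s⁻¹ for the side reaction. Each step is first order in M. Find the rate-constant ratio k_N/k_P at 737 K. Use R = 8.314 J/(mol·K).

Since both paths have the same order in M, the concentration cancels and S_{N/P} = k_N/k_P = (A_N/A_P)·exp[(E_P−E_N)/(RT)].
(E_P−E_N)/(RT) = (106−81.9)×10³/(8.314×737) = 24100/6127 = 3.933.
k_N/k_P = (1.74×10^5/2.05×10^7)·exp(3.933) = 0.008488 × 51.07 = 0.433.

0.433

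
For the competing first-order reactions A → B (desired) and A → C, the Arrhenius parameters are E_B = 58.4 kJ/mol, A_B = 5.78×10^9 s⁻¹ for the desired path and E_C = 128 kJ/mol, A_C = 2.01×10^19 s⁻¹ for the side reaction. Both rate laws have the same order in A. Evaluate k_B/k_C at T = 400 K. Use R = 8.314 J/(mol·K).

With equal orders, S_{B/C} = k_B/k_C = (A_B/A_C)·exp[(E_C−E_B)/(RT)].
(E_C−E_B)/(RT) = (128−58.4)×10³/(8.314×400) = 69600/3326 = 20.93.
k_B/k_C = (5.78×10^9/2.01×10^19)·exp(20.93) = 2.876×10^-10 × 1.228×10^9 = 0.353.

0.353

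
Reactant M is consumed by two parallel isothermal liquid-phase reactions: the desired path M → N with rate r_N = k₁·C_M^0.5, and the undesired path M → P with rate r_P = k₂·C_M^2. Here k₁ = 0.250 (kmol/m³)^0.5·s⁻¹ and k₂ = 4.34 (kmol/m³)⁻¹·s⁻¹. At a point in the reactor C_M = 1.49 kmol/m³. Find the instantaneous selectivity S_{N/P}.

S_{N/P} = r_N/r_P = (k₁·C_M^0.5)/(k₂·C_M^2) = (k₁/k₂)·C_M^-1.5.
= (0.250×1.490^0.5) / (4.34×1.490^2) = 0.3052/9.635 = 0.0317.
The undesired path is higher order in M, so low C_M (CSTR or dilute feed) favours N.

0.0317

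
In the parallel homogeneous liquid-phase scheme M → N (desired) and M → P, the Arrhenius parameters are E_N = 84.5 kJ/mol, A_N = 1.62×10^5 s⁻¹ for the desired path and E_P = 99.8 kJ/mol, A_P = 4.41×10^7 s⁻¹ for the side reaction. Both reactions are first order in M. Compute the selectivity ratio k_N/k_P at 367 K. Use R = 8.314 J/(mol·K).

0.553

With equal orders, S_{N/P} = k_N/k_P = (A_N/A_P)·exp[(E_P−E_N)/(RT)].
(E_P−E_N)/(RT) = (99.8−84.5)×10³/(8.314×367) = 15300/3051 = 5.014.
k_N/k_P = (1.62×10^5/4.41×10^7)·exp(5.014) = 0.003673 × 150.6 = 0.553.
Since E_N < E_P, lowering the temperature improves selectivity toward N.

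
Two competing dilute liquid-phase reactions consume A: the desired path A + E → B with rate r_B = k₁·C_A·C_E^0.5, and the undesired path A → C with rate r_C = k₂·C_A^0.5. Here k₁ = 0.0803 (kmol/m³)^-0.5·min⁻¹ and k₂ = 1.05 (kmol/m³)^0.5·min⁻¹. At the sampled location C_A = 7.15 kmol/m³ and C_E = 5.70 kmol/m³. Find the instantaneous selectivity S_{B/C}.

S_{B/C} = r_B/r_C = (k₁·C_A·C_E^0.5)/(k₂·C_A^0.5) = (k₁/k₂)·C_A^0.5·C_E^0.5.
= (0.0803×7.150×5.700^0.5) / (1.05×7.150^0.5) = 1.371/2.808 = 0.488.
Since the desired path is higher order in A, keeping C_A high (PFR or concentrated feed) favours B.

0.488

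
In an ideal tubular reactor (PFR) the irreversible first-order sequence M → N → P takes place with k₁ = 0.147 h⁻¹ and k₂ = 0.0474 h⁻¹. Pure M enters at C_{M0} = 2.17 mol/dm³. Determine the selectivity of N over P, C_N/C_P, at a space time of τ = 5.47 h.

6.45

The intermediate concentration in a first-order A→B→C sequence is C_N = k₁C_{M0}(e^(−k₁τ) − e^(−k₂τ))/(k₂−k₁).
e^(−k₁τ) = e^(−0.147×5.47) = e^(−0.8041) = 0.4475; e^(−k₂τ) = e^(−0.2593) = 0.7716.
C_N = 0.147×2.17/(0.0474−0.147) × (0.4475−0.7716) = (-3.203)×(-0.3241) = 1.038 mol/dm³.
C_M = C_{M0}e^(−k₁τ) = 0.9711 mol/dm³, so C_P = C_{M0}−C_M−C_N = 0.1609 mol/dm³; C_N/C_P = 6.45.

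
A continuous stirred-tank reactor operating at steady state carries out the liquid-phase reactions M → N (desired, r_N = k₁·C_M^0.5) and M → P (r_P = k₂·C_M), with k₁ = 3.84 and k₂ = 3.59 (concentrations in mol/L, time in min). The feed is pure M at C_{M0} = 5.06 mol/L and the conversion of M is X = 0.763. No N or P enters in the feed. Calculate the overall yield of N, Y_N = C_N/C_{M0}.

Exit C_M = C_{M0}(1−X) = 5.06×0.237 = 1.199 mol/L.
In a CSTR the entire volume is at exit conditions, so r_N = 3.84×1.199^0.5 = 4.205 and r_P = 3.59×1.199 = 4.305.
Fraction of consumed M going to N: r_N/(r_N+r_P) = 0.4941.
C_N = 0.4941·C_{M0}·X = 0.4941×5.06×0.763 = 1.91 mol/L; Y_N = C_N/C_{M0} = 0.377.

0.377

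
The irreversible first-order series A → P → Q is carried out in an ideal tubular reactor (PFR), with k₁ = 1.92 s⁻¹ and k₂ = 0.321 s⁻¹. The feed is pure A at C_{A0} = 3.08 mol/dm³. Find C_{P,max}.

2.15 mol/dm³

For a first-order series the maximum intermediate yield is C_{P,max}/C_{A0} = (k₁/k₂)^[k₂/(k₂−k₁)].
= (1.92/0.321)^(0.321/(0.321−1.92)) = (5.981)^(-0.2008) = 0.6983.
C_{P,max} = 0.6983×3.08 = 2.15 mol/dm³.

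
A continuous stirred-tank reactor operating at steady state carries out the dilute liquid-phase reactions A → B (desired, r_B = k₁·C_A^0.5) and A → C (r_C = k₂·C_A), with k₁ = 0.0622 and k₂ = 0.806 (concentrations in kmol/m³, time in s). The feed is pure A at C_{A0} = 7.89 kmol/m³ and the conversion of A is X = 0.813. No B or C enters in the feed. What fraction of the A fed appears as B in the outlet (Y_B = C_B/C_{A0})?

Exit C_A = C_{A0}(1−X) = 7.89×0.187 = 1.475 kmol/m³.
Rates in a CSTR are evaluated at the outlet concentration: r_B = 0.0622×1.475^0.5 = 0.07555, r_C = 0.806×1.475 = 1.189.
Fraction of consumed A going to B: r_B/(r_B+r_C) = 0.05974.
C_B = 0.05974·C_{A0}·X = 0.05974×7.89×0.813 = 0.383 kmol/m³; Y_B = C_B/C_{A0} = 0.0486.

0.0486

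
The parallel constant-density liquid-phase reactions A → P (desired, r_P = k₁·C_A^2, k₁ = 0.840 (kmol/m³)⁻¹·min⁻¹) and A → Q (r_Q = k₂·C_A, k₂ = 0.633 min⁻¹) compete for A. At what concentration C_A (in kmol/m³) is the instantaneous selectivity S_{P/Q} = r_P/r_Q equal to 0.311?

S_{P/Q} = (k₁/k₂)·C_A ⇒ C_A = S·k₂/k₁.
= 0.311×0.633/0.840 = 0.234 kmol/m³.

0.234 kmol/m³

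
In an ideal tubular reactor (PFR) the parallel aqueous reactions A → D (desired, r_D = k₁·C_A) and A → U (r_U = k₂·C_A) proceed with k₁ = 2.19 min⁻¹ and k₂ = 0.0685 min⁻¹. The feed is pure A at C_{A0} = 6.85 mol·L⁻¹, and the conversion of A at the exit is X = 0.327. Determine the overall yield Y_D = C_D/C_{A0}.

C_A = C_{A0}(1−X) = 4.610 mol·L⁻¹.
Both paths are first order in A, so the instantaneous fraction to D is constant: dC_D/d(−C_A) = k₁/(k₁+k₂) = 0.9697.
C_D = 0.9697·(C_{A0}−C_A) = 0.9697×2.240 = 2.17 mol·L⁻¹.
Y_D = C_D/C_{A0} = 2.172/6.85 = 0.317.

0.317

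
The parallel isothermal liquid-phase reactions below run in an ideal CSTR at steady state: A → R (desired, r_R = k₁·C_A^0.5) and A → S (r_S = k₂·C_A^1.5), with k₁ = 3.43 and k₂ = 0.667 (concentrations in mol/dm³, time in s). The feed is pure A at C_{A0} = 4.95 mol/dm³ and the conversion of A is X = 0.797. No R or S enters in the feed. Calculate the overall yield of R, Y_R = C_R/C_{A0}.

0.667

Exit C_A = C_{A0}(1−X) = 4.95×0.203 = 1.005 mol/dm³.
In a CSTR the entire volume is at exit conditions, so r_R = 3.43×1.005^0.5 = 3.438 and r_S = 0.667×1.005^1.5 = 0.6719.
Fraction of consumed A going to R: r_R/(r_R+r_S) = 0.8365.
C_R = 0.8365·C_{A0}·X = 0.8365×4.95×0.797 = 3.30 mol/dm³; Y_R = C_R/C_{A0} = 0.667.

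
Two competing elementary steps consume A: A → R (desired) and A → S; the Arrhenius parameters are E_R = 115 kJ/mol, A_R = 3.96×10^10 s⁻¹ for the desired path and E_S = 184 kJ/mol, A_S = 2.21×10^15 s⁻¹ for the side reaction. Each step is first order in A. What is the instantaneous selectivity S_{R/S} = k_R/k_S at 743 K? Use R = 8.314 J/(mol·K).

1.27

With equal orders, S_{R/S} = k_R/k_S = (A_R/A_S)·exp[(E_S−E_R)/(RT)].
(E_S−E_R)/(RT) = (184−115)×10³/(8.314×743) = 69000/6177 = 11.17.
k_R/k_S = (3.96×10^10/2.21×10^15)·exp(11.17) = 1.792×10^-5 × 70964 = 1.27.
Since E_R < E_S, lowering the temperature improves selectivity toward R.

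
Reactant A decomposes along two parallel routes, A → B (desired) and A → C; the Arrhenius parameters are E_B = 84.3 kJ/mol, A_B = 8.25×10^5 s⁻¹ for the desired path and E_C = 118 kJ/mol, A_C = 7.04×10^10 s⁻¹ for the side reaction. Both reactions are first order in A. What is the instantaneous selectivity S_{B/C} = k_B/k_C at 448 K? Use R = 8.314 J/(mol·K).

k_B/k_C = (A_B/A_C)·exp[−(E_B−E_C)/(RT)] = (A_B/A_C)·exp[(E_C−E_B)/(RT)].
(E_C−E_B)/(RT) = (118−84.3)×10³/(8.314×448) = 33700/3725 = 9.048.
k_B/k_C = (8.25×10^5/7.04×10^10)·exp(9.048) = 1.172×10^-5 × 8500 = 0.0996.
Since E_B < E_C, lowering the temperature improves selectivity toward B.

0.0996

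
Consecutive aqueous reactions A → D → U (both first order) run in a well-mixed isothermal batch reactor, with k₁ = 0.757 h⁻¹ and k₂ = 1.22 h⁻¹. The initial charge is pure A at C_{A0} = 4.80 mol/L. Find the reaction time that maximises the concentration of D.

1.03 h

Setting dC_D/dt = 0 gives t_opt = ln(k₂/k₁)/(k₂−k₁).
= ln(1.22/0.757)/(1.22−0.757) = ln(1.612)/0.4630 = 0.4772/0.4630 = 1.03 h.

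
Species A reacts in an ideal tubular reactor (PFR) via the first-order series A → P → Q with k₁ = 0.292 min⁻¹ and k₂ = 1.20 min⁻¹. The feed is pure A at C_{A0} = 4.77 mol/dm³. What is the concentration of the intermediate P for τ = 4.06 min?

0.457 mol/dm³

Solving the coupled first-order balances gives C_P(τ) = [k₁/(k₂−k₁)]·C_{A0}·(e^(−k₁τ) − e^(−k₂τ)).
e^(−k₁τ) = e^(−0.292×4.06) = e^(−1.186) = 0.3056; e^(−k₂τ) = e^(−4.872) = 0.007658.
C_P = 0.292×4.77/(1.20−0.292) × (0.3056−0.007658) = 1.534×0.2979 = 0.4570 mol/dm³.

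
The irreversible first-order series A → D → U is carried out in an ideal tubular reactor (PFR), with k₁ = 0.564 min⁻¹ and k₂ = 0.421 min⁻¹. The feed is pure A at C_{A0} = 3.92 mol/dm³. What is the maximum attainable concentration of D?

At the optimum, C_{D,max}/C_{A0} = (k₁/k₂)^[k₂/(k₂−k₁)].
= (0.564/0.421)^(0.421/(0.421−0.564)) = (1.340)^(-2.944) = 0.4228.
C_{D,max} = 0.4228×3.92 = 1.66 mol/dm³.

1.66 mol/dm³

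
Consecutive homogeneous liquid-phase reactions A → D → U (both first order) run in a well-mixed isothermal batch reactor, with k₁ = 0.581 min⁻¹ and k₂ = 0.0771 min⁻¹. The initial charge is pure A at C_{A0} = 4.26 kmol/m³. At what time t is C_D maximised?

4.01 min

Setting dC_D/dt = 0 gives t_opt = ln(k₂/k₁)/(k₂−k₁).
= ln(0.0771/0.581)/(0.0771−0.581) = ln(0.1327)/-0.5039 = -2.020/-0.5039 = 4.01 min.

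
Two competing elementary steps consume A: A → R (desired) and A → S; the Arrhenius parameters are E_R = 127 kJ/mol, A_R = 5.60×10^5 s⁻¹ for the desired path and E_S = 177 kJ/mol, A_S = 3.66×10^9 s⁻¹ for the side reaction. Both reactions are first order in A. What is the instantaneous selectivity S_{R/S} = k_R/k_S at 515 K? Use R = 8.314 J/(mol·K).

k_R/k_S = (A_R/A_S)·exp[−(E_R−E_S)/(RT)] = (A_R/A_S)·exp[(E_S−E_R)/(RT)].
(E_S−E_R)/(RT) = (177−127)×10³/(8.314×515) = 50000/4282 = 11.68.
k_R/k_S = (5.60×10^5/3.66×10^9)·exp(11.68) = 1.530×10^-4 × 1.179×10^5 = 18.0.
Since E_R < E_S, lowering the temperature improves selectivity toward R.

18.0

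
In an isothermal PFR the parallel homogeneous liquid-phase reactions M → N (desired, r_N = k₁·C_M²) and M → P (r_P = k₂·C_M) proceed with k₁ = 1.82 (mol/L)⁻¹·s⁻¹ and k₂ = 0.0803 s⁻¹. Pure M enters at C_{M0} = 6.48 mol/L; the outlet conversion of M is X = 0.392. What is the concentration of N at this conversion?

2.52 mol/L

C_M = C_{M0}(1−X) = 3.940 mol/L.
Along a PFR/batch, dC_P/dC_M = −r_P/(r_N+r_P) = −k₂/(k₂+k₁·C_M).
Integrating from C_{M0} to C_M: C_P = (0.0803/1.82)·ln[(0.0803+1.82·6.48)/(0.0803+1.82·3.94)] = 0.04412·ln(11.87/7.251) = 0.02176 mol/L.
Then C_N = (C_{M0}−C_M) − C_P = 2.540 − 0.02176 = 2.518 mol/L.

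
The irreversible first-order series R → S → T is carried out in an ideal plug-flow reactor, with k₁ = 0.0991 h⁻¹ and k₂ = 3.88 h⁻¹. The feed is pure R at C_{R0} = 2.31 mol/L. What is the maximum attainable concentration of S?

0.0536 mol/L

Evaluating C_S at τ_opt = ln(k₂/k₁)/(k₂−k₁) gives C_{S,max}/C_{R0} = (k₁/k₂)^[k₂/(k₂−k₁)].
= (0.0991/3.88)^(3.88/(3.88−0.0991)) = (0.02554)^(1.026) = 0.02320.
C_{S,max} = 0.02320×2.31 = 0.0536 mol/L.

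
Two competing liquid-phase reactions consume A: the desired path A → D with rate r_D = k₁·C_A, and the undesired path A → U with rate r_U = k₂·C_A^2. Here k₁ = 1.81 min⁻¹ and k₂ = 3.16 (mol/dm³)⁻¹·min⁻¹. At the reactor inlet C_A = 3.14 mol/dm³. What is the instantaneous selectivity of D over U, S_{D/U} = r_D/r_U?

S_{D/U} = r_D/r_U = (k₁·C_A)/(k₂·C_A^2) = (k₁/k₂)·C_A⁻¹.
= (1.81×3.140) / (3.16×3.140^2) = 5.683/31.16 = 0.182.

0.182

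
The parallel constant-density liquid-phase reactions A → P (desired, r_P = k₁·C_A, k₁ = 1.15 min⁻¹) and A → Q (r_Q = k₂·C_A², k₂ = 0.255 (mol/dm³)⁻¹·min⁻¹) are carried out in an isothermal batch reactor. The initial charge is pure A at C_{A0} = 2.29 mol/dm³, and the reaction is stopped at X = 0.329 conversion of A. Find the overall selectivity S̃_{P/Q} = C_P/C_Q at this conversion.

2.37

C_A = C_{A0}(1−X) = 1.537 mol/dm³.
Along a PFR/batch, dC_P/dC_A = −r_P/(r_P+r_Q) = −k₁/(k₁+k₂·C_A).
Integrating from C_{A0} to C_A: C_P = (1.15/0.255)·ln[(1.15+0.255·2.29)/(1.15+0.255·1.54)] = 4.510·ln(1.734/1.542) = 0.5296 mol/dm³.
C_Q = (C_{A0}−C_A)−C_P = 0.2238 mol/dm³; S̃_{P/Q} = 0.5296/0.2238 = 2.37.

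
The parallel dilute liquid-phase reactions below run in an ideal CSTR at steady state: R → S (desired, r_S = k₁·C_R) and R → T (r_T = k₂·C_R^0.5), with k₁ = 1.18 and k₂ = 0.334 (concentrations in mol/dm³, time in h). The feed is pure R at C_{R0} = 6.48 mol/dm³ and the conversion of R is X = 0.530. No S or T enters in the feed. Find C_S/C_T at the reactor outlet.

6.17

Exit C_R = C_{R0}(1−X) = 6.48×0.470 = 3.046 mol/dm³.
In a CSTR the entire volume is at exit conditions, so r_S = 1.18×3.046 = 3.594 and r_T = 0.334×3.046^0.5 = 0.5829.
Overall selectivity = C_S/C_T = r_Sτ/(r_Tτ) = r_S/r_T = 6.17.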